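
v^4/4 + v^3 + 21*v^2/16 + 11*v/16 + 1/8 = (v/4 + 1/2)*(v + 1/2)^2*(v + 1)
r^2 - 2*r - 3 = (r - 3)*(r + 1)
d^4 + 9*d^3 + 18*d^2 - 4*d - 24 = (d - 1)*(d + 2)^2*(d + 6)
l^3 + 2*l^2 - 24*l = l*(l - 4)*(l + 6)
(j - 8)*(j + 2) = j^2 - 6*j - 16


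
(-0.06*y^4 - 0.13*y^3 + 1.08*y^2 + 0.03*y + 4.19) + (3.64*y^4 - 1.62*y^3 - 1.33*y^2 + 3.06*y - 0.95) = 3.58*y^4 - 1.75*y^3 - 0.25*y^2 + 3.09*y + 3.24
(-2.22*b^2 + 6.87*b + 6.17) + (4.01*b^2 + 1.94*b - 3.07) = 1.79*b^2 + 8.81*b + 3.1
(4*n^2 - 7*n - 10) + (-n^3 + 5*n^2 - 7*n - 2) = -n^3 + 9*n^2 - 14*n - 12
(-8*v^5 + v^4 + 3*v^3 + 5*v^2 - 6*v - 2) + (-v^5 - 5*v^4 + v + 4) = -9*v^5 - 4*v^4 + 3*v^3 + 5*v^2 - 5*v + 2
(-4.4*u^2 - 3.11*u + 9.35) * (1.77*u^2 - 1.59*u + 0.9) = -7.788*u^4 + 1.4913*u^3 + 17.5344*u^2 - 17.6655*u + 8.415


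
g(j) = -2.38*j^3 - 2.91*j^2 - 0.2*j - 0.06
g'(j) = -7.14*j^2 - 5.82*j - 0.2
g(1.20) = -8.60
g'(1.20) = -17.47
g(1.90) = -27.27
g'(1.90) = -37.03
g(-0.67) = -0.52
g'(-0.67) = 0.49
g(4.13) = -218.18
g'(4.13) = -146.02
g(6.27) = -702.37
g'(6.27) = -317.39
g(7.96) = -1386.41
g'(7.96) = -498.93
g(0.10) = -0.11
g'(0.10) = -0.85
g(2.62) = -63.36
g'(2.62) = -64.46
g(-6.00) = 410.46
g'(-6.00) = -222.32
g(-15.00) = 7380.69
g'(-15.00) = -1519.40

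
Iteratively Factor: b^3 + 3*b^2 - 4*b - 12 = (b + 2)*(b^2 + b - 6) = (b + 2)*(b + 3)*(b - 2)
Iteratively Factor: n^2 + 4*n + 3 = (n + 3)*(n + 1)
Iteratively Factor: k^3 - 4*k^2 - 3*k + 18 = (k + 2)*(k^2 - 6*k + 9) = (k - 3)*(k + 2)*(k - 3)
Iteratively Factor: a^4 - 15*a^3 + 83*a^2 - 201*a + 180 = (a - 3)*(a^3 - 12*a^2 + 47*a - 60) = (a - 4)*(a - 3)*(a^2 - 8*a + 15) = (a - 4)*(a - 3)^2*(a - 5)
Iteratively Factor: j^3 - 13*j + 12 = (j - 1)*(j^2 + j - 12) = (j - 1)*(j + 4)*(j - 3)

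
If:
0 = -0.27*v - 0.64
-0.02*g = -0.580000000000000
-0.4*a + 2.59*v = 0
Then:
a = -15.35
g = 29.00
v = -2.37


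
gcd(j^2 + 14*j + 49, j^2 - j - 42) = 1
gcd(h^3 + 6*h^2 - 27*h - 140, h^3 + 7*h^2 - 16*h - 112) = h^2 + 11*h + 28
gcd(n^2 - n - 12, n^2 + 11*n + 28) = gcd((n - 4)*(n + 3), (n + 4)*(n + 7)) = 1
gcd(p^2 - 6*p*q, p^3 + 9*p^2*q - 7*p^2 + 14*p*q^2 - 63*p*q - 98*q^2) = 1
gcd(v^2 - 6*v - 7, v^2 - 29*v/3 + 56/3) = v - 7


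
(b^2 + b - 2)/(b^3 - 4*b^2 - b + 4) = (b + 2)/(b^2 - 3*b - 4)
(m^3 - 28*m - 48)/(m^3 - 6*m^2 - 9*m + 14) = (m^2 - 2*m - 24)/(m^2 - 8*m + 7)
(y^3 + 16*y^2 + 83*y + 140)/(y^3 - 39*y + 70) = (y^2 + 9*y + 20)/(y^2 - 7*y + 10)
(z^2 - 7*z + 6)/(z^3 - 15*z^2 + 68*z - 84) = (z - 1)/(z^2 - 9*z + 14)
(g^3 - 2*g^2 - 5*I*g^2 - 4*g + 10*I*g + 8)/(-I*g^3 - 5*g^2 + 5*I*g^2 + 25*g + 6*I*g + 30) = (I*g^3 + g^2*(5 - 2*I) - 2*g*(5 + 2*I) + 8*I)/(g^3 - 5*g^2*(1 + I) + g*(-6 + 25*I) + 30*I)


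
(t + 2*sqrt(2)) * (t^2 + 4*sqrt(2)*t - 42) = t^3 + 6*sqrt(2)*t^2 - 26*t - 84*sqrt(2)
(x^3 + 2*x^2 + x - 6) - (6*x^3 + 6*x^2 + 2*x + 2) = -5*x^3 - 4*x^2 - x - 8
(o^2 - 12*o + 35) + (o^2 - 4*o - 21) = 2*o^2 - 16*o + 14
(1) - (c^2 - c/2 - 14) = -c^2 + c/2 + 15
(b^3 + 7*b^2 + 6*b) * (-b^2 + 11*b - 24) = -b^5 + 4*b^4 + 47*b^3 - 102*b^2 - 144*b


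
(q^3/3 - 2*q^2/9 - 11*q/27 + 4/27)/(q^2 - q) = (9*q^3 - 6*q^2 - 11*q + 4)/(27*q*(q - 1))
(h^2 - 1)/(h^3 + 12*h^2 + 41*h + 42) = (h^2 - 1)/(h^3 + 12*h^2 + 41*h + 42)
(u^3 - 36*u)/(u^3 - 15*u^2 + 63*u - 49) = u*(u^2 - 36)/(u^3 - 15*u^2 + 63*u - 49)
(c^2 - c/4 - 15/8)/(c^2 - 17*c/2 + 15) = (8*c^2 - 2*c - 15)/(4*(2*c^2 - 17*c + 30))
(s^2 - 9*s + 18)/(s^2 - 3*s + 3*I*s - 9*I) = (s - 6)/(s + 3*I)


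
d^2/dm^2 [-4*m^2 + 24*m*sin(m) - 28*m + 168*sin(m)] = -24*m*sin(m) - 168*sin(m) + 48*cos(m) - 8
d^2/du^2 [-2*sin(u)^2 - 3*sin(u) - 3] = 3*sin(u) - 4*cos(2*u)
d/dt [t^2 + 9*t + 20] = 2*t + 9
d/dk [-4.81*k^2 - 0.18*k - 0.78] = -9.62*k - 0.18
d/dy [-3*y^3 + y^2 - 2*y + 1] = -9*y^2 + 2*y - 2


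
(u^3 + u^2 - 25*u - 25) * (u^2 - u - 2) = u^5 - 28*u^3 - 2*u^2 + 75*u + 50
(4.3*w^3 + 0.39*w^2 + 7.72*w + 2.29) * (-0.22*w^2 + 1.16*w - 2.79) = -0.946*w^5 + 4.9022*w^4 - 13.243*w^3 + 7.3633*w^2 - 18.8824*w - 6.3891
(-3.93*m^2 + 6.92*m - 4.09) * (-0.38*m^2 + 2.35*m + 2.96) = 1.4934*m^4 - 11.8651*m^3 + 6.1834*m^2 + 10.8717*m - 12.1064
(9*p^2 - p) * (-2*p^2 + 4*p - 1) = -18*p^4 + 38*p^3 - 13*p^2 + p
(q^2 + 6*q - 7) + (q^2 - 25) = 2*q^2 + 6*q - 32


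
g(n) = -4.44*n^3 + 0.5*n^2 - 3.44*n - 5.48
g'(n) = -13.32*n^2 + 1.0*n - 3.44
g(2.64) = -92.77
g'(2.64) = -93.64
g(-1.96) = 36.61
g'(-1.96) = -56.57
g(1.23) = -17.22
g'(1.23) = -22.36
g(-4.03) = 307.11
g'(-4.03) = -223.80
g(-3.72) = 242.80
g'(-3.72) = -191.49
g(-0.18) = -4.82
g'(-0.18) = -4.05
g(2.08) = -50.43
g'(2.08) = -58.99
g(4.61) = -445.71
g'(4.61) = -281.91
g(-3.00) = 129.22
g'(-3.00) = -126.32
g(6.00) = -967.16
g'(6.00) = -476.96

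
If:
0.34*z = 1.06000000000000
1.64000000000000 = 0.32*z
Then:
No Solution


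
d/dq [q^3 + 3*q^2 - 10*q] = 3*q^2 + 6*q - 10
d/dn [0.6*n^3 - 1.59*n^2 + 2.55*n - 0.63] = 1.8*n^2 - 3.18*n + 2.55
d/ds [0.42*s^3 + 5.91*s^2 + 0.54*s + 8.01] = 1.26*s^2 + 11.82*s + 0.54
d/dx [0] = 0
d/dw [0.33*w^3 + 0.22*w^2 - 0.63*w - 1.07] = 0.99*w^2 + 0.44*w - 0.63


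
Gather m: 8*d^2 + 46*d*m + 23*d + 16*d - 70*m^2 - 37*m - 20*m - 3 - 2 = 8*d^2 + 39*d - 70*m^2 + m*(46*d - 57) - 5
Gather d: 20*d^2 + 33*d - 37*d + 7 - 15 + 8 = 20*d^2 - 4*d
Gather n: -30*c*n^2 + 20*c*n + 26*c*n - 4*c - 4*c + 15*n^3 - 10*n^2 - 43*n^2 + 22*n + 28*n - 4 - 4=-8*c + 15*n^3 + n^2*(-30*c - 53) + n*(46*c + 50) - 8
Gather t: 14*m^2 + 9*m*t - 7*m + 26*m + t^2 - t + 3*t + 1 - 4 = 14*m^2 + 19*m + t^2 + t*(9*m + 2) - 3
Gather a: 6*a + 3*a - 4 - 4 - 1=9*a - 9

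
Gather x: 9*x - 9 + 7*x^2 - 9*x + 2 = 7*x^2 - 7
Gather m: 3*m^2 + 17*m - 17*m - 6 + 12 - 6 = 3*m^2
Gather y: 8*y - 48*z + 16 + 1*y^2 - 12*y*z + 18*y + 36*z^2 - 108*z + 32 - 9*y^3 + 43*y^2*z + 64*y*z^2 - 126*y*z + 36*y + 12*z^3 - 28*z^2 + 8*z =-9*y^3 + y^2*(43*z + 1) + y*(64*z^2 - 138*z + 62) + 12*z^3 + 8*z^2 - 148*z + 48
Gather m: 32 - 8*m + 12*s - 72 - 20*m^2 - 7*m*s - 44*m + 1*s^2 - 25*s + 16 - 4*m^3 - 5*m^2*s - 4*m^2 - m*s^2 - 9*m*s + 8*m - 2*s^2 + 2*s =-4*m^3 + m^2*(-5*s - 24) + m*(-s^2 - 16*s - 44) - s^2 - 11*s - 24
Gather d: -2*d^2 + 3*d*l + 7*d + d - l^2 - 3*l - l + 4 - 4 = -2*d^2 + d*(3*l + 8) - l^2 - 4*l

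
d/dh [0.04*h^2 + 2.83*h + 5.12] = 0.08*h + 2.83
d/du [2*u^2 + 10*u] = 4*u + 10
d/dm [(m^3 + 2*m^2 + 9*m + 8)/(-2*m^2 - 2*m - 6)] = (-m^4/2 - m^3 - m^2 + 2*m - 19/2)/(m^4 + 2*m^3 + 7*m^2 + 6*m + 9)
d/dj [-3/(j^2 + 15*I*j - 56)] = 3*(2*j + 15*I)/(j^2 + 15*I*j - 56)^2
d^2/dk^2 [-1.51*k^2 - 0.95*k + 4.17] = -3.02000000000000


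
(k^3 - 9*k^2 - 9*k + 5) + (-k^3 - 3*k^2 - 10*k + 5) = -12*k^2 - 19*k + 10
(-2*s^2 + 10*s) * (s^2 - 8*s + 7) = -2*s^4 + 26*s^3 - 94*s^2 + 70*s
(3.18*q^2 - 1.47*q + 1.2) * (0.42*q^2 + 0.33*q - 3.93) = 1.3356*q^4 + 0.432*q^3 - 12.4785*q^2 + 6.1731*q - 4.716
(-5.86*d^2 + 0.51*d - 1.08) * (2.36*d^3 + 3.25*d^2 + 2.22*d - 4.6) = -13.8296*d^5 - 17.8414*d^4 - 13.9005*d^3 + 24.5782*d^2 - 4.7436*d + 4.968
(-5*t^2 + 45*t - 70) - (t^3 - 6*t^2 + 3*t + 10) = -t^3 + t^2 + 42*t - 80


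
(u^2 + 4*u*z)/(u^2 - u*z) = (u + 4*z)/(u - z)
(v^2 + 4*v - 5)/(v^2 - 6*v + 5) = (v + 5)/(v - 5)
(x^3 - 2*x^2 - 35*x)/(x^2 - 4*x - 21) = x*(x + 5)/(x + 3)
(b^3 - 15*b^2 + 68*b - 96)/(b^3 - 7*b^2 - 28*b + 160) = (b - 3)/(b + 5)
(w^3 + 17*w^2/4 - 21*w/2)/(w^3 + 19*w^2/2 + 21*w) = (4*w - 7)/(2*(2*w + 7))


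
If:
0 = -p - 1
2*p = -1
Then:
No Solution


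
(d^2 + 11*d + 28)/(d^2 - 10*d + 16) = (d^2 + 11*d + 28)/(d^2 - 10*d + 16)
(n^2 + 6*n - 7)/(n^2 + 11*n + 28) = (n - 1)/(n + 4)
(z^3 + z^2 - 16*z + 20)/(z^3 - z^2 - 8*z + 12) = (z + 5)/(z + 3)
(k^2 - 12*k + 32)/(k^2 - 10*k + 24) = (k - 8)/(k - 6)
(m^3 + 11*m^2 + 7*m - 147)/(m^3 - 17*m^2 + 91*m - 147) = (m^2 + 14*m + 49)/(m^2 - 14*m + 49)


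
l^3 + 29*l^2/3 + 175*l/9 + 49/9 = (l + 1/3)*(l + 7/3)*(l + 7)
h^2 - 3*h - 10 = (h - 5)*(h + 2)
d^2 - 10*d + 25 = (d - 5)^2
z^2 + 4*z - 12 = (z - 2)*(z + 6)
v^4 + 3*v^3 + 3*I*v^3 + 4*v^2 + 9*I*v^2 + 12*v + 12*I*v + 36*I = (v + 3)*(v - 2*I)*(v + 2*I)*(v + 3*I)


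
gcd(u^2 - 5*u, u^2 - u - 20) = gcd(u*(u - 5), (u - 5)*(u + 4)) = u - 5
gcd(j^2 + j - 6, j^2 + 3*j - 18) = 1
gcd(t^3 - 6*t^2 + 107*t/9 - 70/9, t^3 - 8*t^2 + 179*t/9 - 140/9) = t^2 - 4*t + 35/9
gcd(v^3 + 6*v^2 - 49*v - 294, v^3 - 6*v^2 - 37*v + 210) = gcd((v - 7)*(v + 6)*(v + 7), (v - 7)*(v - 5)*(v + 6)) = v^2 - v - 42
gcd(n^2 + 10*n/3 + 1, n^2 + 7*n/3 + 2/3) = n + 1/3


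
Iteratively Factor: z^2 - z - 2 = (z + 1)*(z - 2)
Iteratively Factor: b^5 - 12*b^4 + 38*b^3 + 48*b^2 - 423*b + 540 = (b - 5)*(b^4 - 7*b^3 + 3*b^2 + 63*b - 108) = (b - 5)*(b - 3)*(b^3 - 4*b^2 - 9*b + 36) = (b - 5)*(b - 4)*(b - 3)*(b^2 - 9) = (b - 5)*(b - 4)*(b - 3)^2*(b + 3)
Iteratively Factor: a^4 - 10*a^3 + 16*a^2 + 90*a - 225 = (a - 3)*(a^3 - 7*a^2 - 5*a + 75) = (a - 5)*(a - 3)*(a^2 - 2*a - 15) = (a - 5)*(a - 3)*(a + 3)*(a - 5)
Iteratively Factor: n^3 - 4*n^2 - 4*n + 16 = (n - 4)*(n^2 - 4) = (n - 4)*(n - 2)*(n + 2)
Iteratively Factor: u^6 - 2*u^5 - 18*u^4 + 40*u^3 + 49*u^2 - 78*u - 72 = (u - 2)*(u^5 - 18*u^3 + 4*u^2 + 57*u + 36) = (u - 2)*(u + 4)*(u^4 - 4*u^3 - 2*u^2 + 12*u + 9) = (u - 3)*(u - 2)*(u + 4)*(u^3 - u^2 - 5*u - 3) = (u - 3)^2*(u - 2)*(u + 4)*(u^2 + 2*u + 1) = (u - 3)^2*(u - 2)*(u + 1)*(u + 4)*(u + 1)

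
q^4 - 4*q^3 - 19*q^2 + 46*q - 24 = (q - 6)*(q - 1)^2*(q + 4)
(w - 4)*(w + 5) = w^2 + w - 20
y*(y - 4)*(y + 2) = y^3 - 2*y^2 - 8*y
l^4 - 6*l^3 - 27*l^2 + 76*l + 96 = (l - 8)*(l - 3)*(l + 1)*(l + 4)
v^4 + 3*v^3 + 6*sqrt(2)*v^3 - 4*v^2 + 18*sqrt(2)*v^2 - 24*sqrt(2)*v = v*(v - 1)*(v + 4)*(v + 6*sqrt(2))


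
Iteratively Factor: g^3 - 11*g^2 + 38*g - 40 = (g - 4)*(g^2 - 7*g + 10) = (g - 4)*(g - 2)*(g - 5)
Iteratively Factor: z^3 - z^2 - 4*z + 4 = (z + 2)*(z^2 - 3*z + 2) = (z - 2)*(z + 2)*(z - 1)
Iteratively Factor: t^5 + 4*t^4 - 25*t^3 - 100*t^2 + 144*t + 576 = (t - 3)*(t^4 + 7*t^3 - 4*t^2 - 112*t - 192) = (t - 3)*(t + 3)*(t^3 + 4*t^2 - 16*t - 64) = (t - 3)*(t + 3)*(t + 4)*(t^2 - 16) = (t - 3)*(t + 3)*(t + 4)^2*(t - 4)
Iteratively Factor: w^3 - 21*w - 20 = (w + 4)*(w^2 - 4*w - 5) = (w + 1)*(w + 4)*(w - 5)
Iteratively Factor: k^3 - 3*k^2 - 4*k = (k + 1)*(k^2 - 4*k) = k*(k + 1)*(k - 4)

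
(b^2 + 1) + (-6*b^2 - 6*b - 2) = -5*b^2 - 6*b - 1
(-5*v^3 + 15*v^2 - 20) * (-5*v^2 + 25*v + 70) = 25*v^5 - 200*v^4 + 25*v^3 + 1150*v^2 - 500*v - 1400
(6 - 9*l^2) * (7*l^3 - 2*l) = -63*l^5 + 60*l^3 - 12*l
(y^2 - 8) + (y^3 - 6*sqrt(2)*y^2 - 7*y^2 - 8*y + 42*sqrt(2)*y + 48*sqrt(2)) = y^3 - 6*sqrt(2)*y^2 - 6*y^2 - 8*y + 42*sqrt(2)*y - 8 + 48*sqrt(2)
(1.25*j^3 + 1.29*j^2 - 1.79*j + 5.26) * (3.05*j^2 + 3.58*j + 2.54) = 3.8125*j^5 + 8.4095*j^4 + 2.3337*j^3 + 12.9114*j^2 + 14.2842*j + 13.3604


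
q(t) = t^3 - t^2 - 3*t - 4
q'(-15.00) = 702.00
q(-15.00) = -3559.00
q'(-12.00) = 453.00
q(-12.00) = -1840.00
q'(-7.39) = 175.62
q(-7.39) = -440.03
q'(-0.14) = -2.66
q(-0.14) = -3.60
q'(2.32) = 8.51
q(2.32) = -3.86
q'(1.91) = 4.12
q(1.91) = -6.41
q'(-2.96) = 29.20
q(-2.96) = -29.82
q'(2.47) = 10.36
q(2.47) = -2.44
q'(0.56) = -3.18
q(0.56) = -5.82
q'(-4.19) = 58.05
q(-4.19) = -82.55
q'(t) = 3*t^2 - 2*t - 3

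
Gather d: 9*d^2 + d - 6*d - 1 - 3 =9*d^2 - 5*d - 4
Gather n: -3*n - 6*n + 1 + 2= 3 - 9*n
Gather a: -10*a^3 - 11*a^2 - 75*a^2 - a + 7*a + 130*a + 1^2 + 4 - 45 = -10*a^3 - 86*a^2 + 136*a - 40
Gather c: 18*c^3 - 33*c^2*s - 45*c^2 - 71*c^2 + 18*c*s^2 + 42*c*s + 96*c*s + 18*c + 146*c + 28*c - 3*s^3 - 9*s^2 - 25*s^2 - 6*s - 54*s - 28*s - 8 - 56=18*c^3 + c^2*(-33*s - 116) + c*(18*s^2 + 138*s + 192) - 3*s^3 - 34*s^2 - 88*s - 64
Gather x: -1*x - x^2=-x^2 - x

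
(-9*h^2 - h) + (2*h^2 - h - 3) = -7*h^2 - 2*h - 3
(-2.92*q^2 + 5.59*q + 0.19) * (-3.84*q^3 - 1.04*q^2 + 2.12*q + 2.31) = 11.2128*q^5 - 18.4288*q^4 - 12.7336*q^3 + 4.908*q^2 + 13.3157*q + 0.4389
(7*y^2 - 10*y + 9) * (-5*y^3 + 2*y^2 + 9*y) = -35*y^5 + 64*y^4 - 2*y^3 - 72*y^2 + 81*y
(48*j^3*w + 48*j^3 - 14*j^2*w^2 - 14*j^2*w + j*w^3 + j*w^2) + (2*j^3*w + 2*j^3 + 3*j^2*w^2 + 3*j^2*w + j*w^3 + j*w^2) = 50*j^3*w + 50*j^3 - 11*j^2*w^2 - 11*j^2*w + 2*j*w^3 + 2*j*w^2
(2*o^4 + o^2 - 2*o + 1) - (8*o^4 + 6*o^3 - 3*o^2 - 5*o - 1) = -6*o^4 - 6*o^3 + 4*o^2 + 3*o + 2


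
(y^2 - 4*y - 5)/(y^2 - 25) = (y + 1)/(y + 5)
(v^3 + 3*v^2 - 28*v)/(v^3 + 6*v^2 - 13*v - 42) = v*(v - 4)/(v^2 - v - 6)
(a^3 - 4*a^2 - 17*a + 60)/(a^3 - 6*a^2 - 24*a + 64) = (a^2 - 8*a + 15)/(a^2 - 10*a + 16)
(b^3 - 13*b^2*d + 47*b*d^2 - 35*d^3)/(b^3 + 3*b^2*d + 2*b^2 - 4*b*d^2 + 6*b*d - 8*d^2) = (b^2 - 12*b*d + 35*d^2)/(b^2 + 4*b*d + 2*b + 8*d)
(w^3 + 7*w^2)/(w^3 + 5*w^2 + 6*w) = w*(w + 7)/(w^2 + 5*w + 6)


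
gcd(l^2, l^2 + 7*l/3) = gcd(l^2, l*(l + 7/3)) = l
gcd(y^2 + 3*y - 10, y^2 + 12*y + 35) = y + 5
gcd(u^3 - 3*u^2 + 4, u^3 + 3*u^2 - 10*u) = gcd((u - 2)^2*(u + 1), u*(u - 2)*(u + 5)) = u - 2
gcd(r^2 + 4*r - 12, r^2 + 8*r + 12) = r + 6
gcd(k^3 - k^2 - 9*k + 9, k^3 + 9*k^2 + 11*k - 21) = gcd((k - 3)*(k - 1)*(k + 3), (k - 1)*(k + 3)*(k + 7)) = k^2 + 2*k - 3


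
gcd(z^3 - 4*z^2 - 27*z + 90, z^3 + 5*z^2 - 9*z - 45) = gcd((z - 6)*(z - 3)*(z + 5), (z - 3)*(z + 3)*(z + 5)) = z^2 + 2*z - 15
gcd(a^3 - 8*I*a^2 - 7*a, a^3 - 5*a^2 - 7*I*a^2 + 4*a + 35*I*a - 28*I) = a - 7*I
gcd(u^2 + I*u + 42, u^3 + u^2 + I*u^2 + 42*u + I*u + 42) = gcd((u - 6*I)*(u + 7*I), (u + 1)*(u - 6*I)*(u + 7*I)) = u^2 + I*u + 42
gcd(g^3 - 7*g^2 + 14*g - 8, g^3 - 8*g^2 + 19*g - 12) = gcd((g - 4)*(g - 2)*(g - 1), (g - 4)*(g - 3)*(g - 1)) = g^2 - 5*g + 4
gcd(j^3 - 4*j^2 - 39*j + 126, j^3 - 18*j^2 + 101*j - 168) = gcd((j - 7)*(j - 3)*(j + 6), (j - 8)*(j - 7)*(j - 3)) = j^2 - 10*j + 21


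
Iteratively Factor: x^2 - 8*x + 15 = (x - 3)*(x - 5)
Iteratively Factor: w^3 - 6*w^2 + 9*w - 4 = (w - 1)*(w^2 - 5*w + 4) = (w - 4)*(w - 1)*(w - 1)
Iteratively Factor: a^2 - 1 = (a - 1)*(a + 1)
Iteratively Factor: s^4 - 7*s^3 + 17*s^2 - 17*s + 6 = (s - 1)*(s^3 - 6*s^2 + 11*s - 6) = (s - 1)^2*(s^2 - 5*s + 6) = (s - 2)*(s - 1)^2*(s - 3)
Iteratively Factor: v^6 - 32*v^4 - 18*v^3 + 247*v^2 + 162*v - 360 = (v + 4)*(v^5 - 4*v^4 - 16*v^3 + 46*v^2 + 63*v - 90) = (v - 5)*(v + 4)*(v^4 + v^3 - 11*v^2 - 9*v + 18) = (v - 5)*(v - 3)*(v + 4)*(v^3 + 4*v^2 + v - 6) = (v - 5)*(v - 3)*(v + 3)*(v + 4)*(v^2 + v - 2) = (v - 5)*(v - 3)*(v - 1)*(v + 3)*(v + 4)*(v + 2)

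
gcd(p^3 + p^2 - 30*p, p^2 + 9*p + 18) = p + 6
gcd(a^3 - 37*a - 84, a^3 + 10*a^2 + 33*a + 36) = a^2 + 7*a + 12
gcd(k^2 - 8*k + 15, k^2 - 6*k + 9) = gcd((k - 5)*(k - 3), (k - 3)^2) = k - 3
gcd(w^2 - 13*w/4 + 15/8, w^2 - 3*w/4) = w - 3/4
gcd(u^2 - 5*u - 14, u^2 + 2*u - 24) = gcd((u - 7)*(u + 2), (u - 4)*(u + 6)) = 1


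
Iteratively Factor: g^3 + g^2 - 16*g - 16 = (g - 4)*(g^2 + 5*g + 4) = (g - 4)*(g + 4)*(g + 1)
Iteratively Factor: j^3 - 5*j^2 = (j - 5)*(j^2) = j*(j - 5)*(j)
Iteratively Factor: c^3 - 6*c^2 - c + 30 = (c - 3)*(c^2 - 3*c - 10) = (c - 5)*(c - 3)*(c + 2)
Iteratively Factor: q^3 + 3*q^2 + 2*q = (q + 1)*(q^2 + 2*q) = q*(q + 1)*(q + 2)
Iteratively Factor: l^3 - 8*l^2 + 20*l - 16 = (l - 4)*(l^2 - 4*l + 4) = (l - 4)*(l - 2)*(l - 2)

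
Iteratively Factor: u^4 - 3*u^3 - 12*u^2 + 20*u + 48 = (u + 2)*(u^3 - 5*u^2 - 2*u + 24) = (u - 4)*(u + 2)*(u^2 - u - 6) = (u - 4)*(u + 2)^2*(u - 3)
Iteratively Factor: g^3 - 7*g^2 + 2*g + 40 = (g - 4)*(g^2 - 3*g - 10) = (g - 5)*(g - 4)*(g + 2)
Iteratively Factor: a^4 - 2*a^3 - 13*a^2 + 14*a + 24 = (a + 3)*(a^3 - 5*a^2 + 2*a + 8) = (a - 4)*(a + 3)*(a^2 - a - 2) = (a - 4)*(a + 1)*(a + 3)*(a - 2)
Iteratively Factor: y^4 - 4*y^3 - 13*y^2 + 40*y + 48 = (y + 1)*(y^3 - 5*y^2 - 8*y + 48) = (y - 4)*(y + 1)*(y^2 - y - 12) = (y - 4)*(y + 1)*(y + 3)*(y - 4)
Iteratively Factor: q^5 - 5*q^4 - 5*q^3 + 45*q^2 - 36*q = (q)*(q^4 - 5*q^3 - 5*q^2 + 45*q - 36) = q*(q - 3)*(q^3 - 2*q^2 - 11*q + 12) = q*(q - 3)*(q + 3)*(q^2 - 5*q + 4) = q*(q - 4)*(q - 3)*(q + 3)*(q - 1)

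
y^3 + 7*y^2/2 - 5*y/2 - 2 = (y - 1)*(y + 1/2)*(y + 4)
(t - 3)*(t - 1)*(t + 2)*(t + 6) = t^4 + 4*t^3 - 17*t^2 - 24*t + 36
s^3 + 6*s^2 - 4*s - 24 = (s - 2)*(s + 2)*(s + 6)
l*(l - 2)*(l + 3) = l^3 + l^2 - 6*l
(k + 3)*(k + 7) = k^2 + 10*k + 21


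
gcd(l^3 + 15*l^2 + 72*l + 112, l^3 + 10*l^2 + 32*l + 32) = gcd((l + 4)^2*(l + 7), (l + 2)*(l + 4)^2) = l^2 + 8*l + 16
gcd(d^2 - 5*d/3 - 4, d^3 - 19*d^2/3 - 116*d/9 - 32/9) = d + 4/3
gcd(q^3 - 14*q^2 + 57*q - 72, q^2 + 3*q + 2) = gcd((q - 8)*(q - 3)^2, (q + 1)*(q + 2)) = 1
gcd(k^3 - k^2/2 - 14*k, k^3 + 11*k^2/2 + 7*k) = k^2 + 7*k/2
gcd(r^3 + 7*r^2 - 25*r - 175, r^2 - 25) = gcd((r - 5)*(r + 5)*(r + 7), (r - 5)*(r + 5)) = r^2 - 25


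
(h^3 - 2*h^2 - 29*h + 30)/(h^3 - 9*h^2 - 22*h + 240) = (h - 1)/(h - 8)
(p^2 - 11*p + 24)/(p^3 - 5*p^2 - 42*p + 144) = 1/(p + 6)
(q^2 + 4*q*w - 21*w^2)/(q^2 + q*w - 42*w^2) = (q - 3*w)/(q - 6*w)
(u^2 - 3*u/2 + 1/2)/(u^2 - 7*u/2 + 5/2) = (2*u - 1)/(2*u - 5)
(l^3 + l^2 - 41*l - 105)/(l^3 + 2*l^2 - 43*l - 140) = (l + 3)/(l + 4)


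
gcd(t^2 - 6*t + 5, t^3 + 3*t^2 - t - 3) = t - 1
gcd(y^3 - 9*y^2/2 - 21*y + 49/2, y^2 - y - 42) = y - 7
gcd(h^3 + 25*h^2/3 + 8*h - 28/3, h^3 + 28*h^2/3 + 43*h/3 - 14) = h^2 + 19*h/3 - 14/3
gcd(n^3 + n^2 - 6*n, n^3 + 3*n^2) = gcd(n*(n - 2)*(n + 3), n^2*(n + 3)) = n^2 + 3*n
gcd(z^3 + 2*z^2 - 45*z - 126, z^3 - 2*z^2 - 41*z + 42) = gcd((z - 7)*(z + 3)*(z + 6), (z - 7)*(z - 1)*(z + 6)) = z^2 - z - 42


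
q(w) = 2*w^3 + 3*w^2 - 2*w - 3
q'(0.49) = 2.38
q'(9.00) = 538.00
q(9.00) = 1680.00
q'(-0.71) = -3.24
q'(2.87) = 64.64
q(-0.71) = -0.78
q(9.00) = 1680.00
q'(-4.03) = 71.27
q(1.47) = 6.90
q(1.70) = 12.10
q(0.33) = -3.26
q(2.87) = 63.25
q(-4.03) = -77.12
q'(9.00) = 538.00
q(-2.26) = -6.24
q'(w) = 6*w^2 + 6*w - 2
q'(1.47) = 19.79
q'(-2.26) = 15.09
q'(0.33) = 0.63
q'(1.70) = 25.54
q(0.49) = -3.02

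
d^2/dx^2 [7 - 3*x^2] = -6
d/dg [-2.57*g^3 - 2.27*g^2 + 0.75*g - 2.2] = -7.71*g^2 - 4.54*g + 0.75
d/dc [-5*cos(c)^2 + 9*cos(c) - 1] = (10*cos(c) - 9)*sin(c)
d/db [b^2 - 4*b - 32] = 2*b - 4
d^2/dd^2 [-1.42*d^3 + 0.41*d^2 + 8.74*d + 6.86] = 0.82 - 8.52*d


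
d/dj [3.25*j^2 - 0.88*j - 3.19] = 6.5*j - 0.88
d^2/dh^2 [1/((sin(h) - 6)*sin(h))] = 2*(-2*sin(h) + 9 - 15/sin(h) - 18/sin(h)^2 + 36/sin(h)^3)/(sin(h) - 6)^3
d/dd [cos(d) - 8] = -sin(d)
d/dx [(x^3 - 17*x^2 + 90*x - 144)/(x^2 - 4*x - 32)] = (x^2 + 8*x - 54)/(x^2 + 8*x + 16)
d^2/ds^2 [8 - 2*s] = 0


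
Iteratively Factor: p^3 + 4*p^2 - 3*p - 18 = (p + 3)*(p^2 + p - 6) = (p - 2)*(p + 3)*(p + 3)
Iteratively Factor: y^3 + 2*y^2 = (y)*(y^2 + 2*y) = y*(y + 2)*(y)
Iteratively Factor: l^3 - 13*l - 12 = (l - 4)*(l^2 + 4*l + 3) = (l - 4)*(l + 3)*(l + 1)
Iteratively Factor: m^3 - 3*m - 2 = (m + 1)*(m^2 - m - 2) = (m + 1)^2*(m - 2)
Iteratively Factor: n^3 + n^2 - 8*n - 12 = (n + 2)*(n^2 - n - 6) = (n - 3)*(n + 2)*(n + 2)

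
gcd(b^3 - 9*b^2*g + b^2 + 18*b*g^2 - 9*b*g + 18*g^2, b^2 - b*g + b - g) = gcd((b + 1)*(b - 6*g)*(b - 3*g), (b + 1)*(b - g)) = b + 1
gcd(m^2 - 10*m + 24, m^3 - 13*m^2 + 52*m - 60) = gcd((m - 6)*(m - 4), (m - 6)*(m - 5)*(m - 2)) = m - 6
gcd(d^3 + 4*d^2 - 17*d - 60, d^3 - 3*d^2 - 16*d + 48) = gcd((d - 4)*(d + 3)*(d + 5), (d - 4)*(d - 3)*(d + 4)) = d - 4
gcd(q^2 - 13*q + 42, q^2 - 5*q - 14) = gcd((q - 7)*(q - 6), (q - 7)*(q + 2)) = q - 7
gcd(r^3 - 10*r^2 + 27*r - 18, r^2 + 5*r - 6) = r - 1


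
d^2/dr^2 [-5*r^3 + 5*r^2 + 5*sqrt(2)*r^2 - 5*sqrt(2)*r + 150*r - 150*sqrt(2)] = -30*r + 10 + 10*sqrt(2)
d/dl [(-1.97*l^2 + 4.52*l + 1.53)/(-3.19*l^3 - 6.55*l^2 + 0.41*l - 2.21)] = (-6.2843*l^4 + 28.8376*l^3 + 43.4404*l^2 + 28.7504*l - 10.6165)/(10.1761*l^6 + 41.789*l^5 + 40.2867*l^4 + 8.7288*l^3 + 29.1191*l^2 - 1.8122*l + 4.8841)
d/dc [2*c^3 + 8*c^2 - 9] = 2*c*(3*c + 8)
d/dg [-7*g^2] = -14*g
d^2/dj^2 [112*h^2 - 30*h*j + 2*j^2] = 4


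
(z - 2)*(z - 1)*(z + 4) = z^3 + z^2 - 10*z + 8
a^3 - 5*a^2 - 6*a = a*(a - 6)*(a + 1)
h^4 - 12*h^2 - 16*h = h*(h - 4)*(h + 2)^2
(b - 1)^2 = b^2 - 2*b + 1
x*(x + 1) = x^2 + x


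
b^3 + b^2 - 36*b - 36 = (b - 6)*(b + 1)*(b + 6)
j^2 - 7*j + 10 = (j - 5)*(j - 2)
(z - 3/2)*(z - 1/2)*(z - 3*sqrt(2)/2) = z^3 - 3*sqrt(2)*z^2/2 - 2*z^2 + 3*z/4 + 3*sqrt(2)*z - 9*sqrt(2)/8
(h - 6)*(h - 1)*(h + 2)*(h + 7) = h^4 + 2*h^3 - 43*h^2 - 44*h + 84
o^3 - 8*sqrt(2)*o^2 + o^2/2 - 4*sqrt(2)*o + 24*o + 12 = (o + 1/2)*(o - 6*sqrt(2))*(o - 2*sqrt(2))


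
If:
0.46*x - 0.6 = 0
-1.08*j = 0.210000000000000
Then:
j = -0.19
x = 1.30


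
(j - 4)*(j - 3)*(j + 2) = j^3 - 5*j^2 - 2*j + 24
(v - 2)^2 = v^2 - 4*v + 4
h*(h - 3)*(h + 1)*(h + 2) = h^4 - 7*h^2 - 6*h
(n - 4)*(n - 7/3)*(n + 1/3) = n^3 - 6*n^2 + 65*n/9 + 28/9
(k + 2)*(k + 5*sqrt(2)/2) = k^2 + 2*k + 5*sqrt(2)*k/2 + 5*sqrt(2)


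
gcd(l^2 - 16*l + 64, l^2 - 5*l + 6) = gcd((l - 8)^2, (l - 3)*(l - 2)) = 1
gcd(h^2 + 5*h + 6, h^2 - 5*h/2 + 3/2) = 1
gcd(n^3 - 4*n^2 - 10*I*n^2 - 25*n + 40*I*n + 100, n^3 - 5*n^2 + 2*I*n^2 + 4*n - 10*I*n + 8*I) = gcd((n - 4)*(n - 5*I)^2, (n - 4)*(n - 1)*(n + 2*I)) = n - 4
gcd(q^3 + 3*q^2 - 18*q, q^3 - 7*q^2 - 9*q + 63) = q - 3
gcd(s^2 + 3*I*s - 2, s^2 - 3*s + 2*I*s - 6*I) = s + 2*I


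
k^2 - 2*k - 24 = (k - 6)*(k + 4)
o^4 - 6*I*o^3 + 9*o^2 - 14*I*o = o*(o - 7*I)*(o - I)*(o + 2*I)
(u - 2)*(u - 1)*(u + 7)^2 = u^4 + 11*u^3 + 9*u^2 - 119*u + 98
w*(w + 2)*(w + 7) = w^3 + 9*w^2 + 14*w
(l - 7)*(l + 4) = l^2 - 3*l - 28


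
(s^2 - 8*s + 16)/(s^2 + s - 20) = (s - 4)/(s + 5)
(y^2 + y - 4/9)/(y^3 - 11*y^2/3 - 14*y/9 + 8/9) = (3*y + 4)/(3*y^2 - 10*y - 8)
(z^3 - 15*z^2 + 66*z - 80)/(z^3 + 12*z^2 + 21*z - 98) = (z^2 - 13*z + 40)/(z^2 + 14*z + 49)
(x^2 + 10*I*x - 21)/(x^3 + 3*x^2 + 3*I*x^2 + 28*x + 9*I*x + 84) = (x + 3*I)/(x^2 + x*(3 - 4*I) - 12*I)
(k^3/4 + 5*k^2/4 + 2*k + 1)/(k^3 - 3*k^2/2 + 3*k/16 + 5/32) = 8*(k^3 + 5*k^2 + 8*k + 4)/(32*k^3 - 48*k^2 + 6*k + 5)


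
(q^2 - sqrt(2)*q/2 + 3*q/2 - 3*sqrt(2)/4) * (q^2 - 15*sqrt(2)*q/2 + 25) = q^4 - 8*sqrt(2)*q^3 + 3*q^3/2 - 12*sqrt(2)*q^2 + 65*q^2/2 - 25*sqrt(2)*q/2 + 195*q/4 - 75*sqrt(2)/4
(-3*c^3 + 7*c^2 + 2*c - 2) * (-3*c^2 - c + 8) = 9*c^5 - 18*c^4 - 37*c^3 + 60*c^2 + 18*c - 16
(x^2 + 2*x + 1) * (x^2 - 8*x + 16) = x^4 - 6*x^3 + x^2 + 24*x + 16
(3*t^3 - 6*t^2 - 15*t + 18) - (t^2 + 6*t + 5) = 3*t^3 - 7*t^2 - 21*t + 13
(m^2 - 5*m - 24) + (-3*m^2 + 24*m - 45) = -2*m^2 + 19*m - 69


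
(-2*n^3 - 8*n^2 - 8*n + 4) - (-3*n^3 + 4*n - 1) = n^3 - 8*n^2 - 12*n + 5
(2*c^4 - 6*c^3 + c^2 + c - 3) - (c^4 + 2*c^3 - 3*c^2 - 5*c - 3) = c^4 - 8*c^3 + 4*c^2 + 6*c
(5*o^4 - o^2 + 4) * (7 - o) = -5*o^5 + 35*o^4 + o^3 - 7*o^2 - 4*o + 28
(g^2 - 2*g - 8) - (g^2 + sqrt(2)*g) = -2*g - sqrt(2)*g - 8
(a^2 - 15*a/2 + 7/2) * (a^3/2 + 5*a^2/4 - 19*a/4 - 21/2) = a^5/2 - 5*a^4/2 - 99*a^3/8 + 59*a^2/2 + 497*a/8 - 147/4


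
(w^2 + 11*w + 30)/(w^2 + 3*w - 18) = (w + 5)/(w - 3)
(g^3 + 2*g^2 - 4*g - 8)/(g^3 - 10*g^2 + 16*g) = (g^2 + 4*g + 4)/(g*(g - 8))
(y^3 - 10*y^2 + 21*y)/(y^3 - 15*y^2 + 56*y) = (y - 3)/(y - 8)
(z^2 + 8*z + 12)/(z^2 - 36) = (z + 2)/(z - 6)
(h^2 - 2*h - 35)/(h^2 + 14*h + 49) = (h^2 - 2*h - 35)/(h^2 + 14*h + 49)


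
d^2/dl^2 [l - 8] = 0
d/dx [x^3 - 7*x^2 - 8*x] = 3*x^2 - 14*x - 8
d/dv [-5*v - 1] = -5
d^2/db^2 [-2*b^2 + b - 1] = -4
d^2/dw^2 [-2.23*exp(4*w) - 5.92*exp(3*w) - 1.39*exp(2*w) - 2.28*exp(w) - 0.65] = (-35.68*exp(3*w) - 53.28*exp(2*w) - 5.56*exp(w) - 2.28)*exp(w)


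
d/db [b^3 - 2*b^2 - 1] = b*(3*b - 4)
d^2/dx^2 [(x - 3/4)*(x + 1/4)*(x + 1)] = 6*x + 1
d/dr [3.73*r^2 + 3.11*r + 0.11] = 7.46*r + 3.11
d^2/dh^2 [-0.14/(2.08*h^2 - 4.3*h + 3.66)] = (1.211392*h^2 - 2.50432*h - 0.14*(4.16*h - 4.3)*(8.32*h - 8.6) + 2.131584)/(2.08*h^2 - 4.3*h + 3.66)^3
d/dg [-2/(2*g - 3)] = 4/(2*g - 3)^2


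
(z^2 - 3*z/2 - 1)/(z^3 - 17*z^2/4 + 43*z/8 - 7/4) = 4*(2*z + 1)/(8*z^2 - 18*z + 7)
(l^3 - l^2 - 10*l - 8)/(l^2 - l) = (l^3 - l^2 - 10*l - 8)/(l*(l - 1))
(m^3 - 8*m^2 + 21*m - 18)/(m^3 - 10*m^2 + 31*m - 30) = (m - 3)/(m - 5)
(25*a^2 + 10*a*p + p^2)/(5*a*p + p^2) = (5*a + p)/p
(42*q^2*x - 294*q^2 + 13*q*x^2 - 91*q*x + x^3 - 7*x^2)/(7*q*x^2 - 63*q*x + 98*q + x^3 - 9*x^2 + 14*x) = (6*q + x)/(x - 2)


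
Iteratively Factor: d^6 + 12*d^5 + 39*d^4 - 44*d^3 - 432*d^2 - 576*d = (d + 3)*(d^5 + 9*d^4 + 12*d^3 - 80*d^2 - 192*d) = d*(d + 3)*(d^4 + 9*d^3 + 12*d^2 - 80*d - 192) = d*(d + 3)*(d + 4)*(d^3 + 5*d^2 - 8*d - 48) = d*(d + 3)*(d + 4)^2*(d^2 + d - 12) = d*(d - 3)*(d + 3)*(d + 4)^2*(d + 4)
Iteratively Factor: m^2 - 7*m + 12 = (m - 3)*(m - 4)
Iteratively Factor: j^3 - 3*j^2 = (j - 3)*(j^2) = j*(j - 3)*(j)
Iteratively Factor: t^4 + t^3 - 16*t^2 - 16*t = (t + 4)*(t^3 - 3*t^2 - 4*t) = (t + 1)*(t + 4)*(t^2 - 4*t) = (t - 4)*(t + 1)*(t + 4)*(t)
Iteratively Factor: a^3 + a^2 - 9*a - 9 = (a - 3)*(a^2 + 4*a + 3) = (a - 3)*(a + 1)*(a + 3)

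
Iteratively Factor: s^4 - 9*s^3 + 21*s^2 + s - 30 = (s - 3)*(s^3 - 6*s^2 + 3*s + 10) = (s - 3)*(s - 2)*(s^2 - 4*s - 5) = (s - 3)*(s - 2)*(s + 1)*(s - 5)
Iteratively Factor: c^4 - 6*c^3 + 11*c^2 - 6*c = (c - 3)*(c^3 - 3*c^2 + 2*c) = (c - 3)*(c - 2)*(c^2 - c) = (c - 3)*(c - 2)*(c - 1)*(c)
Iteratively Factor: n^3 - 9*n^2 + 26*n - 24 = (n - 4)*(n^2 - 5*n + 6) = (n - 4)*(n - 2)*(n - 3)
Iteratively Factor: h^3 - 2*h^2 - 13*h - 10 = (h - 5)*(h^2 + 3*h + 2) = (h - 5)*(h + 1)*(h + 2)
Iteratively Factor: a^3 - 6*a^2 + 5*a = (a - 1)*(a^2 - 5*a) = a*(a - 1)*(a - 5)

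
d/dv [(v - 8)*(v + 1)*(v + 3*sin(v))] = (v - 8)*(v + 1)*(3*cos(v) + 1) + (v - 8)*(v + 3*sin(v)) + (v + 1)*(v + 3*sin(v))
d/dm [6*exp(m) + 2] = 6*exp(m)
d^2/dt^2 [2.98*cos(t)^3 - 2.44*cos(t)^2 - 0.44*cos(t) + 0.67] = -1.795*cos(t) + 4.88*cos(2*t) - 6.705*cos(3*t)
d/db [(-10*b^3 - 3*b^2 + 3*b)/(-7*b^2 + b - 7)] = (70*b^4 - 20*b^3 + 228*b^2 + 42*b - 21)/(49*b^4 - 14*b^3 + 99*b^2 - 14*b + 49)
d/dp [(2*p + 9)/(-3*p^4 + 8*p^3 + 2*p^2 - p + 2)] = (-6*p^4 + 16*p^3 + 4*p^2 - 2*p + (2*p + 9)*(12*p^3 - 24*p^2 - 4*p + 1) + 4)/(-3*p^4 + 8*p^3 + 2*p^2 - p + 2)^2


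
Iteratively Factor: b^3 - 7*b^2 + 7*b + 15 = (b + 1)*(b^2 - 8*b + 15) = (b - 3)*(b + 1)*(b - 5)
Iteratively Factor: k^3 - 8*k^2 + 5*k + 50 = (k - 5)*(k^2 - 3*k - 10) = (k - 5)^2*(k + 2)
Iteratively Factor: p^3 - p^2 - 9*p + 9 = (p - 1)*(p^2 - 9) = (p - 3)*(p - 1)*(p + 3)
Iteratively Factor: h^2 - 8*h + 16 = (h - 4)*(h - 4)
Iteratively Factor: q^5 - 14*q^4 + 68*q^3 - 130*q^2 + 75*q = (q - 3)*(q^4 - 11*q^3 + 35*q^2 - 25*q) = q*(q - 3)*(q^3 - 11*q^2 + 35*q - 25) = q*(q - 3)*(q - 1)*(q^2 - 10*q + 25) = q*(q - 5)*(q - 3)*(q - 1)*(q - 5)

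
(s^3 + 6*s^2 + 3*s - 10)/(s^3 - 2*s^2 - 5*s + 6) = (s + 5)/(s - 3)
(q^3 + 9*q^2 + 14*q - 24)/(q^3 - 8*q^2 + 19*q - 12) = (q^2 + 10*q + 24)/(q^2 - 7*q + 12)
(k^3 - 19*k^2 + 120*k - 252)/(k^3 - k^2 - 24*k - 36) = (k^2 - 13*k + 42)/(k^2 + 5*k + 6)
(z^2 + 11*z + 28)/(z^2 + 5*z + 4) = (z + 7)/(z + 1)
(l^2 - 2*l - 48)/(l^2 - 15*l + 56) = (l + 6)/(l - 7)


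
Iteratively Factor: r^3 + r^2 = (r + 1)*(r^2) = r*(r + 1)*(r)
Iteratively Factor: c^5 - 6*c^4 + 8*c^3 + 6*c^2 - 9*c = (c - 3)*(c^4 - 3*c^3 - c^2 + 3*c) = (c - 3)*(c - 1)*(c^3 - 2*c^2 - 3*c) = (c - 3)^2*(c - 1)*(c^2 + c) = c*(c - 3)^2*(c - 1)*(c + 1)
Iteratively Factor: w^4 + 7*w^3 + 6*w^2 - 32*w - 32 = (w + 1)*(w^3 + 6*w^2 - 32) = (w - 2)*(w + 1)*(w^2 + 8*w + 16) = (w - 2)*(w + 1)*(w + 4)*(w + 4)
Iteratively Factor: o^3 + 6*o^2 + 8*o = (o + 2)*(o^2 + 4*o) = o*(o + 2)*(o + 4)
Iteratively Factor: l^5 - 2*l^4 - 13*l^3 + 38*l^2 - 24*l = (l + 4)*(l^4 - 6*l^3 + 11*l^2 - 6*l) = l*(l + 4)*(l^3 - 6*l^2 + 11*l - 6) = l*(l - 2)*(l + 4)*(l^2 - 4*l + 3) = l*(l - 3)*(l - 2)*(l + 4)*(l - 1)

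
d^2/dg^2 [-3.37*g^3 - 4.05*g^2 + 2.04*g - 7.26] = -20.22*g - 8.1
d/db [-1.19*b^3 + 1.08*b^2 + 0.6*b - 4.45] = -3.57*b^2 + 2.16*b + 0.6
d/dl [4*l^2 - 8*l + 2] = 8*l - 8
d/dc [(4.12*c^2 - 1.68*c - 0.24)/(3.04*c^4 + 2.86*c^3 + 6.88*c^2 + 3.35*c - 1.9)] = (-25.0496*c^5 + 3.5384*c^4 + 12.528*c^3 + 27.4196*c^2 - 12.3536*c + 3.996)/(9.2416*c^8 + 17.3888*c^7 + 50.01*c^6 + 59.7216*c^5 + 54.9444*c^4 + 35.228*c^3 - 14.9215*c^2 - 12.73*c + 3.61)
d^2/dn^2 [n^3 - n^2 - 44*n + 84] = 6*n - 2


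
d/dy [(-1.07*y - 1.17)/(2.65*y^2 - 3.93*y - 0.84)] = (2.8355*y^2 + 6.201*y - 3.6993)/(7.0225*y^4 - 20.829*y^3 + 10.9929*y^2 + 6.6024*y + 0.7056)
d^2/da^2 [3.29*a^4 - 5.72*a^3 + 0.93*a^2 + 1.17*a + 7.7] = 39.48*a^2 - 34.32*a + 1.86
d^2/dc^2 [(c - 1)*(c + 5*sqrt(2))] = 2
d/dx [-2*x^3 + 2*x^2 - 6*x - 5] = -6*x^2 + 4*x - 6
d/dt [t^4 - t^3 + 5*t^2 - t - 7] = 4*t^3 - 3*t^2 + 10*t - 1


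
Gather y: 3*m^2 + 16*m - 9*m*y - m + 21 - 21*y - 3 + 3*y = 3*m^2 + 15*m + y*(-9*m - 18) + 18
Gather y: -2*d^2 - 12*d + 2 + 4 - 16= -2*d^2 - 12*d - 10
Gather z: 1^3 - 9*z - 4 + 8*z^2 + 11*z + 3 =8*z^2 + 2*z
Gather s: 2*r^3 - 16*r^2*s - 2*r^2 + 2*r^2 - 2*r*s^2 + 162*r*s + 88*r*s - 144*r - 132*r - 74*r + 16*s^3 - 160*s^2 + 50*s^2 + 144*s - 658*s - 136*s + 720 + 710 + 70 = 2*r^3 - 350*r + 16*s^3 + s^2*(-2*r - 110) + s*(-16*r^2 + 250*r - 650) + 1500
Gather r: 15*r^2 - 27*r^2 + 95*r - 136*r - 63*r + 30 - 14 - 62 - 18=-12*r^2 - 104*r - 64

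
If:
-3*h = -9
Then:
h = 3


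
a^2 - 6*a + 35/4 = (a - 7/2)*(a - 5/2)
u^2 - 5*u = u*(u - 5)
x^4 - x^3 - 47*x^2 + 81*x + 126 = (x - 6)*(x - 3)*(x + 1)*(x + 7)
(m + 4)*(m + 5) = m^2 + 9*m + 20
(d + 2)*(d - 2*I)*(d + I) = d^3 + 2*d^2 - I*d^2 + 2*d - 2*I*d + 4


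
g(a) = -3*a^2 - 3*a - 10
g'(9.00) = -57.00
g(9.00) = -280.00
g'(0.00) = -3.00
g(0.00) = -10.00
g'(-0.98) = 2.88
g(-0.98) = -9.94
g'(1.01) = -9.06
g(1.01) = -16.09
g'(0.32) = -4.92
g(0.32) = -11.27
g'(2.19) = -16.14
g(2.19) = -30.96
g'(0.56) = -6.36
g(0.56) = -12.62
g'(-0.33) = -1.02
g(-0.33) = -9.34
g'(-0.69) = 1.14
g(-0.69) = -9.36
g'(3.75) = -25.50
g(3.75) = -63.44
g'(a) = -6*a - 3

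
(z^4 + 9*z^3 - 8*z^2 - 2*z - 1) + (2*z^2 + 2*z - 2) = z^4 + 9*z^3 - 6*z^2 - 3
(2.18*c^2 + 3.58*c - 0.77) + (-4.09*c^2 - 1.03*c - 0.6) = -1.91*c^2 + 2.55*c - 1.37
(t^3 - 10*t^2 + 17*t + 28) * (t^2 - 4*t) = t^5 - 14*t^4 + 57*t^3 - 40*t^2 - 112*t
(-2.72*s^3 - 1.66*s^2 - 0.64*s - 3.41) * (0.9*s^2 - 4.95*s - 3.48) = -2.448*s^5 + 11.97*s^4 + 17.1066*s^3 + 5.8758*s^2 + 19.1067*s + 11.8668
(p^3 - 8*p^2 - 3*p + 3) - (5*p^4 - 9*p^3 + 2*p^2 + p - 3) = -5*p^4 + 10*p^3 - 10*p^2 - 4*p + 6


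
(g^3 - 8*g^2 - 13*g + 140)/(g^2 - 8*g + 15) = (g^2 - 3*g - 28)/(g - 3)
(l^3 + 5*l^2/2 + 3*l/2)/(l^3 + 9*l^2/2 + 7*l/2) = (2*l + 3)/(2*l + 7)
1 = 1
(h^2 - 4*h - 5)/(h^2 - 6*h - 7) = (h - 5)/(h - 7)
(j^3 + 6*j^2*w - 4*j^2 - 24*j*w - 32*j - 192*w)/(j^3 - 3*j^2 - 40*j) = (j^2 + 6*j*w + 4*j + 24*w)/(j*(j + 5))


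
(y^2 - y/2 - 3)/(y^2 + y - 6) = (y + 3/2)/(y + 3)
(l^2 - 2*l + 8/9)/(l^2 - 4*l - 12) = (-l^2 + 2*l - 8/9)/(-l^2 + 4*l + 12)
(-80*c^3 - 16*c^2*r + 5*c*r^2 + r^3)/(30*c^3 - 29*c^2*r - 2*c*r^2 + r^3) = (-16*c^2 + r^2)/(6*c^2 - 7*c*r + r^2)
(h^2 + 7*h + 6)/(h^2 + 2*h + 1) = (h + 6)/(h + 1)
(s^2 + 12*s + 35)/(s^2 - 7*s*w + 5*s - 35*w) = (s + 7)/(s - 7*w)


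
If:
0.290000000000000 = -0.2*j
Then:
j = -1.45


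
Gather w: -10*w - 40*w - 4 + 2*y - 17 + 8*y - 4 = -50*w + 10*y - 25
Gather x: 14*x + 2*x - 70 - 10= 16*x - 80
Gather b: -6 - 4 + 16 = 6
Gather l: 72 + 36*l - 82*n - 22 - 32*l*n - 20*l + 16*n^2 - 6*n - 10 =l*(16 - 32*n) + 16*n^2 - 88*n + 40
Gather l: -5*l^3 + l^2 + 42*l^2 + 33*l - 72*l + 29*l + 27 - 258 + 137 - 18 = -5*l^3 + 43*l^2 - 10*l - 112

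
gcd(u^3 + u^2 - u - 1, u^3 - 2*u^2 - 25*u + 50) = 1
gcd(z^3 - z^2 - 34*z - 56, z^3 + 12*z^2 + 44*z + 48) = z^2 + 6*z + 8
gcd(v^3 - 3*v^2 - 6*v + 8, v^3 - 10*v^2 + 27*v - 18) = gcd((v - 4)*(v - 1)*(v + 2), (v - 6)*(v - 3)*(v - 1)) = v - 1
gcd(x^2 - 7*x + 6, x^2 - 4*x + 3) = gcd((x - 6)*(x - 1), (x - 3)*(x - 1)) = x - 1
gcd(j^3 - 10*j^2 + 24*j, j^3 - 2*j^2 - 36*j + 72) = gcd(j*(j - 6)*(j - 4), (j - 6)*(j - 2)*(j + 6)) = j - 6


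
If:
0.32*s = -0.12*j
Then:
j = -2.66666666666667*s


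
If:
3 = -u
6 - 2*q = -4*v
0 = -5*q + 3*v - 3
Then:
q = -15/7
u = -3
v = -18/7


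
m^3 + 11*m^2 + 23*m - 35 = (m - 1)*(m + 5)*(m + 7)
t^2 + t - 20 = (t - 4)*(t + 5)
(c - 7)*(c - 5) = c^2 - 12*c + 35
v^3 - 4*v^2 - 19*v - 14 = (v - 7)*(v + 1)*(v + 2)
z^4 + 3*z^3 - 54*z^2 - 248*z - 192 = (z - 8)*(z + 1)*(z + 4)*(z + 6)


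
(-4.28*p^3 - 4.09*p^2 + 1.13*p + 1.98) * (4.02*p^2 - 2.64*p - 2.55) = -17.2056*p^5 - 5.1426*p^4 + 26.2542*p^3 + 15.4059*p^2 - 8.1087*p - 5.049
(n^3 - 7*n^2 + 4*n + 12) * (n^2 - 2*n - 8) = n^5 - 9*n^4 + 10*n^3 + 60*n^2 - 56*n - 96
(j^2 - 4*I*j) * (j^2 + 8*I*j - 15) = j^4 + 4*I*j^3 + 17*j^2 + 60*I*j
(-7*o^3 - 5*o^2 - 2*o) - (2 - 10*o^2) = -7*o^3 + 5*o^2 - 2*o - 2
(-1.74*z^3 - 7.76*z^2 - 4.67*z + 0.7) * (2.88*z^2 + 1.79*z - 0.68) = -5.0112*z^5 - 25.4634*z^4 - 26.1568*z^3 - 1.0665*z^2 + 4.4286*z - 0.476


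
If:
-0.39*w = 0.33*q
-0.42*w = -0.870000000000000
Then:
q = -2.45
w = 2.07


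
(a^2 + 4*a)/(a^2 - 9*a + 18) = a*(a + 4)/(a^2 - 9*a + 18)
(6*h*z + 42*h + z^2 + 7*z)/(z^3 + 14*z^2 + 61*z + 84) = (6*h + z)/(z^2 + 7*z + 12)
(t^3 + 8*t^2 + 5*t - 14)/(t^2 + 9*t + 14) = t - 1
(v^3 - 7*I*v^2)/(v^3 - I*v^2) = (v - 7*I)/(v - I)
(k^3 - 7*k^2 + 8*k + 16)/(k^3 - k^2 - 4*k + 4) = (k^3 - 7*k^2 + 8*k + 16)/(k^3 - k^2 - 4*k + 4)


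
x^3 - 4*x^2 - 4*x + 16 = (x - 4)*(x - 2)*(x + 2)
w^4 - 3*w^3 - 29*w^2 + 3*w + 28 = (w - 7)*(w - 1)*(w + 1)*(w + 4)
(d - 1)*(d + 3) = d^2 + 2*d - 3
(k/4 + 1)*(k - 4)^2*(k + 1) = k^4/4 - 3*k^3/4 - 5*k^2 + 12*k + 16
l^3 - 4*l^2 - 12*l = l*(l - 6)*(l + 2)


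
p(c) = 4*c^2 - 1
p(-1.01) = 3.08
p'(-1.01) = -8.08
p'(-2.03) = -16.24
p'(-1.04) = -8.32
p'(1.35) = 10.80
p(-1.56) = 8.73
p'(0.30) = 2.40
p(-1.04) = 3.33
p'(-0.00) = 0.00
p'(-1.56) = -12.48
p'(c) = 8*c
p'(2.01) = 16.08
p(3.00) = 35.00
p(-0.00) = -1.00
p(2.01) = 15.16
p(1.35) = 6.29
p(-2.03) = 15.48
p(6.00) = 143.00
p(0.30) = -0.64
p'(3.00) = 24.00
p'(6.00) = 48.00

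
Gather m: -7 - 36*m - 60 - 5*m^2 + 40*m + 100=-5*m^2 + 4*m + 33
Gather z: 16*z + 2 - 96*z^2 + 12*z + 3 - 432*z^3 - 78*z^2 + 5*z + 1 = -432*z^3 - 174*z^2 + 33*z + 6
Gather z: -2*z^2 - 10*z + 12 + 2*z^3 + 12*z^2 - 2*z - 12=2*z^3 + 10*z^2 - 12*z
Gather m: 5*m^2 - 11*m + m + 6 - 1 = 5*m^2 - 10*m + 5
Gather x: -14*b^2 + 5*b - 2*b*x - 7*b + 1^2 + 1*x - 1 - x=-14*b^2 - 2*b*x - 2*b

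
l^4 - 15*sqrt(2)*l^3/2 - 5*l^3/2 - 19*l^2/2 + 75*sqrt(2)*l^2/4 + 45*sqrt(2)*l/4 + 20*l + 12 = (l - 3)*(l - 8*sqrt(2))*(sqrt(2)*l/2 + 1/2)*(sqrt(2)*l + sqrt(2)/2)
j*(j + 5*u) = j^2 + 5*j*u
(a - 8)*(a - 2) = a^2 - 10*a + 16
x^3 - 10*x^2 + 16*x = x*(x - 8)*(x - 2)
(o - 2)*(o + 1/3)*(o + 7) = o^3 + 16*o^2/3 - 37*o/3 - 14/3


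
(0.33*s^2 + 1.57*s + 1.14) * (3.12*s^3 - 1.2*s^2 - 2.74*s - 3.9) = 1.0296*s^5 + 4.5024*s^4 + 0.7686*s^3 - 6.9568*s^2 - 9.2466*s - 4.446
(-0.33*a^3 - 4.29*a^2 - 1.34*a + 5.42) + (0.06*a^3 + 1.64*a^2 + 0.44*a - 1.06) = -0.27*a^3 - 2.65*a^2 - 0.9*a + 4.36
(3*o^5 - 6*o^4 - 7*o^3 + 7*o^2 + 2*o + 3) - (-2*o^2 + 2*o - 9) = 3*o^5 - 6*o^4 - 7*o^3 + 9*o^2 + 12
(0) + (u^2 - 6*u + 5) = u^2 - 6*u + 5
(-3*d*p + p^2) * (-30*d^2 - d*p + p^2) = 90*d^3*p - 27*d^2*p^2 - 4*d*p^3 + p^4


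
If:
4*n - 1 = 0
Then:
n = 1/4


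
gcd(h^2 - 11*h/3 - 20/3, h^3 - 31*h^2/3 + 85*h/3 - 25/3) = h - 5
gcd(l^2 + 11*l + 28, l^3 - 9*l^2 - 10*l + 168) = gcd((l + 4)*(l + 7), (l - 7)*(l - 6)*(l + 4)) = l + 4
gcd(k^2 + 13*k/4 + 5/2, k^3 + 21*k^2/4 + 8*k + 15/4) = k + 5/4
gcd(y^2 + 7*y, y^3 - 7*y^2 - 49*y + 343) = y + 7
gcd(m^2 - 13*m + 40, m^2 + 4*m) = 1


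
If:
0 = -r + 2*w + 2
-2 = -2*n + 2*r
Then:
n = 2*w + 3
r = 2*w + 2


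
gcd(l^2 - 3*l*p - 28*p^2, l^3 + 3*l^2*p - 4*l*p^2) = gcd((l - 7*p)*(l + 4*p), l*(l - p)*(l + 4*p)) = l + 4*p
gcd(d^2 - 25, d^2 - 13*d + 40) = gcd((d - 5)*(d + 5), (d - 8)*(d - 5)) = d - 5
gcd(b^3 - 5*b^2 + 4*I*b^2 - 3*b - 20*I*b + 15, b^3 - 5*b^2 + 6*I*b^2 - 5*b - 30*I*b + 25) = b^2 + b*(-5 + I) - 5*I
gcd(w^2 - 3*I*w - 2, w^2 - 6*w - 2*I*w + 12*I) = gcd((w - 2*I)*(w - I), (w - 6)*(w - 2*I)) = w - 2*I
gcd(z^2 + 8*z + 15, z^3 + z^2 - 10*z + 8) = 1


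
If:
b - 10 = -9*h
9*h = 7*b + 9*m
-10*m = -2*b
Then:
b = 50/49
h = 440/441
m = 10/49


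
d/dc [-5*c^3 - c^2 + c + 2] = -15*c^2 - 2*c + 1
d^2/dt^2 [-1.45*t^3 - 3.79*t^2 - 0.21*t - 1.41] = -8.7*t - 7.58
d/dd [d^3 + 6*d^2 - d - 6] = 3*d^2 + 12*d - 1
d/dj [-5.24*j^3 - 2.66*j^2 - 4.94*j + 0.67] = -15.72*j^2 - 5.32*j - 4.94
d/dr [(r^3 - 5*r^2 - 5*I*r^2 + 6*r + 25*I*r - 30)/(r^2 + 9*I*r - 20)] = (r^4 + 18*I*r^3 + r^2*(-21 - 70*I) + r*(260 + 200*I) - 120 - 230*I)/(r^4 + 18*I*r^3 - 121*r^2 - 360*I*r + 400)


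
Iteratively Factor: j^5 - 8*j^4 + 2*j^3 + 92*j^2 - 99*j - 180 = (j + 1)*(j^4 - 9*j^3 + 11*j^2 + 81*j - 180) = (j + 1)*(j + 3)*(j^3 - 12*j^2 + 47*j - 60) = (j - 3)*(j + 1)*(j + 3)*(j^2 - 9*j + 20) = (j - 4)*(j - 3)*(j + 1)*(j + 3)*(j - 5)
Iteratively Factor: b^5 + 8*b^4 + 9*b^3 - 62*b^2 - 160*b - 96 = (b + 4)*(b^4 + 4*b^3 - 7*b^2 - 34*b - 24) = (b + 4)^2*(b^3 - 7*b - 6) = (b + 2)*(b + 4)^2*(b^2 - 2*b - 3) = (b - 3)*(b + 2)*(b + 4)^2*(b + 1)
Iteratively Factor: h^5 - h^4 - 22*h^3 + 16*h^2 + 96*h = (h - 3)*(h^4 + 2*h^3 - 16*h^2 - 32*h) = (h - 3)*(h + 4)*(h^3 - 2*h^2 - 8*h) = h*(h - 3)*(h + 4)*(h^2 - 2*h - 8) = h*(h - 4)*(h - 3)*(h + 4)*(h + 2)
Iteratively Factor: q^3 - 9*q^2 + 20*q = (q - 5)*(q^2 - 4*q) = q*(q - 5)*(q - 4)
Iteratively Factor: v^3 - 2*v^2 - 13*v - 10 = (v - 5)*(v^2 + 3*v + 2) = (v - 5)*(v + 2)*(v + 1)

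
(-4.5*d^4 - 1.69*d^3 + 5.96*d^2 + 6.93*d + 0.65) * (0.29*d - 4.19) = -1.305*d^5 + 18.3649*d^4 + 8.8095*d^3 - 22.9627*d^2 - 28.8482*d - 2.7235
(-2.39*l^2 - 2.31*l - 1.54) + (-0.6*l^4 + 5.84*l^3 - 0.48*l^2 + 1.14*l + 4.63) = -0.6*l^4 + 5.84*l^3 - 2.87*l^2 - 1.17*l + 3.09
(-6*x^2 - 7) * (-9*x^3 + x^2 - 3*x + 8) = 54*x^5 - 6*x^4 + 81*x^3 - 55*x^2 + 21*x - 56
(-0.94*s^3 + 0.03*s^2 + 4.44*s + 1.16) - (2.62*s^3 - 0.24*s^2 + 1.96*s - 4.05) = -3.56*s^3 + 0.27*s^2 + 2.48*s + 5.21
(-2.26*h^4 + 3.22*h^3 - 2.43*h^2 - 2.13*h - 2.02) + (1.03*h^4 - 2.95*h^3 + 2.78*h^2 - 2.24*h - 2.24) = -1.23*h^4 + 0.27*h^3 + 0.35*h^2 - 4.37*h - 4.26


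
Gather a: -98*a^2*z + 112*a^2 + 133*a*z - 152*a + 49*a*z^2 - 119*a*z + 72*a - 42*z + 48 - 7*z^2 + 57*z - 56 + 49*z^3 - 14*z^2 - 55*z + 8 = a^2*(112 - 98*z) + a*(49*z^2 + 14*z - 80) + 49*z^3 - 21*z^2 - 40*z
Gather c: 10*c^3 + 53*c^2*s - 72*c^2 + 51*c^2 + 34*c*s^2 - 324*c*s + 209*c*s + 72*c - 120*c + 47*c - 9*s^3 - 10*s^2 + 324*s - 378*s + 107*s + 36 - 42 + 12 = 10*c^3 + c^2*(53*s - 21) + c*(34*s^2 - 115*s - 1) - 9*s^3 - 10*s^2 + 53*s + 6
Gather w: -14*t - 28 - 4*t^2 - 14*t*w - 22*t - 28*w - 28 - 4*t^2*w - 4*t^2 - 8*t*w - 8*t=-8*t^2 - 44*t + w*(-4*t^2 - 22*t - 28) - 56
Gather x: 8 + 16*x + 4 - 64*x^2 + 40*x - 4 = -64*x^2 + 56*x + 8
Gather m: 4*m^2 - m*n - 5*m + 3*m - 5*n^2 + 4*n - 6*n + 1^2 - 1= 4*m^2 + m*(-n - 2) - 5*n^2 - 2*n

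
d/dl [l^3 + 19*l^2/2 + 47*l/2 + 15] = 3*l^2 + 19*l + 47/2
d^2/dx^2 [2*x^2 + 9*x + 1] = 4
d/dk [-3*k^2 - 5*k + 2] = -6*k - 5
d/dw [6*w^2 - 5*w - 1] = 12*w - 5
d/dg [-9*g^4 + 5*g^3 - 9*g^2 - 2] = 3*g*(-12*g^2 + 5*g - 6)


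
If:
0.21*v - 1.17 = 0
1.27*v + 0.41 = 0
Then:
No Solution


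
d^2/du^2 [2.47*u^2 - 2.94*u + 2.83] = 4.94000000000000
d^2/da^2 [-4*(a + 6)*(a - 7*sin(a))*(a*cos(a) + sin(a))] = 4*a^3*cos(a) + 28*a^2*sin(a) - 56*a^2*sin(2*a) + 24*a^2*cos(a) + 120*a*sin(a) - 336*a*sin(2*a) - 40*a*cos(a) + 168*a*cos(2*a) - 8*sin(a) + 84*sin(2*a) - 96*cos(a) + 672*cos(2*a)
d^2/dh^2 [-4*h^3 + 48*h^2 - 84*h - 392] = 96 - 24*h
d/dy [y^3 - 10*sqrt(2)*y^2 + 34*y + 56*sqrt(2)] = 3*y^2 - 20*sqrt(2)*y + 34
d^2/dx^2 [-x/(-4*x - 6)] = -6/(2*x + 3)^3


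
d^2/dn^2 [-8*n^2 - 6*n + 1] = -16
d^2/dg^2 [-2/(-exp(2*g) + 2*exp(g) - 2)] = 4*((1 - 2*exp(g))*(exp(2*g) - 2*exp(g) + 2) + 4*(1 - exp(g))^2*exp(g))*exp(g)/(exp(2*g) - 2*exp(g) + 2)^3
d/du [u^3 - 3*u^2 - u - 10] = 3*u^2 - 6*u - 1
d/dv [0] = 0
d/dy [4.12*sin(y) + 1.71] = 4.12*cos(y)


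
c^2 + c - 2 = (c - 1)*(c + 2)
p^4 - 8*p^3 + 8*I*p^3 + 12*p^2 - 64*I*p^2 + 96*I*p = p*(p - 6)*(p - 2)*(p + 8*I)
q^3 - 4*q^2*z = q^2*(q - 4*z)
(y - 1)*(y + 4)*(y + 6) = y^3 + 9*y^2 + 14*y - 24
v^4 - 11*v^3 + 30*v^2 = v^2*(v - 6)*(v - 5)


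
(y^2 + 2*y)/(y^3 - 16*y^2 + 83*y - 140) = y*(y + 2)/(y^3 - 16*y^2 + 83*y - 140)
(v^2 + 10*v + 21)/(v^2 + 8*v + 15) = (v + 7)/(v + 5)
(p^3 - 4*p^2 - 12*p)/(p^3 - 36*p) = (p + 2)/(p + 6)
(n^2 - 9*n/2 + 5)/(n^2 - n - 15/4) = 2*(n - 2)/(2*n + 3)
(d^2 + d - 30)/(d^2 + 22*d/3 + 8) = 3*(d - 5)/(3*d + 4)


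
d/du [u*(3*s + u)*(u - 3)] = 6*s*u - 9*s + 3*u^2 - 6*u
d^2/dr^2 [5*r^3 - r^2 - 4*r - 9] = 30*r - 2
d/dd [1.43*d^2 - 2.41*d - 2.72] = 2.86*d - 2.41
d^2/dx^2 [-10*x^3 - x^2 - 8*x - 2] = -60*x - 2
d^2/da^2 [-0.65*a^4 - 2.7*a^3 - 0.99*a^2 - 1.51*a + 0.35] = -7.8*a^2 - 16.2*a - 1.98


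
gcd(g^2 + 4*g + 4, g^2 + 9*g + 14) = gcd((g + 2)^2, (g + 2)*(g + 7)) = g + 2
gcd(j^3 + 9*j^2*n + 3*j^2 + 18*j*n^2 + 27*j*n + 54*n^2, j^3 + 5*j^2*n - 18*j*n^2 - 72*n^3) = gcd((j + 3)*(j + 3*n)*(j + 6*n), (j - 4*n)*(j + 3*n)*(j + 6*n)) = j^2 + 9*j*n + 18*n^2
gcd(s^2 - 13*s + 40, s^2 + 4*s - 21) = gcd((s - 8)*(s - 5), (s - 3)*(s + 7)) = 1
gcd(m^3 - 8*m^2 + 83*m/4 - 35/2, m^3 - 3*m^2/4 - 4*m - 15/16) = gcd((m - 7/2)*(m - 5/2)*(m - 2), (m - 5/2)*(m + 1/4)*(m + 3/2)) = m - 5/2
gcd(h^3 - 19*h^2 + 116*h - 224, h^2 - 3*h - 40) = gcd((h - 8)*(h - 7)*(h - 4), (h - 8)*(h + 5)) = h - 8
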